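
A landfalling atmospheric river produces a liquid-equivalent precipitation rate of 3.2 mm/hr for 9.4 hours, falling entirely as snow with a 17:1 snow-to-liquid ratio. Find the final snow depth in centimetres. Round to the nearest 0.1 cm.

Liquid-equivalent depth = 3.2 × 9.4 = 30.08 mm.
Snow depth = 30.08 mm × 17 = 511.36 mm = 51.1 cm.

snow depth ≈ 51.1 cm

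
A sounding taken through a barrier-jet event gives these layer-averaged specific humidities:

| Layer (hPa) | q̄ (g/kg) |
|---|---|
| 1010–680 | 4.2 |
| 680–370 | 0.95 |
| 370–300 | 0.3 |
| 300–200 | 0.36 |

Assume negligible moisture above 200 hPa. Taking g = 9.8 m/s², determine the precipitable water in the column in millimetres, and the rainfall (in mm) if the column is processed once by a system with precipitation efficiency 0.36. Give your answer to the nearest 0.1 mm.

Precipitable water is the column-integrated vapour mass per unit area: PW = (1/g) Σ q̄ Δp, with q in kg/kg and Δp in Pa (1 kg/m² of water = 1 mm).
Layer 1010–680 hPa: Δp = 330 hPa = 33000 Pa, q̄ = 0.0042 kg/kg → 0.0042 × 33000 / 9.8 = 14.14 mm
Layer 680–370 hPa: Δp = 310 hPa = 31000 Pa, q̄ = 0.00095 kg/kg → 0.00095 × 31000 / 9.8 = 3.01 mm
Layer 370–300 hPa: Δp = 70 hPa = 7000 Pa, q̄ = 0.0003 kg/kg → 0.0003 × 7000 / 9.8 = 0.21 mm
Layer 300–200 hPa: Δp = 100 hPa = 10000 Pa, q̄ = 0.00036 kg/kg → 0.00036 × 10000 / 9.8 = 0.37 mm
PW = 14.14 + 3.01 + 0.21 + 0.37 = 17.73 ≈ 17.7 mm.
Rainfall = ε × PW = 0.36 × 17.7 = 6.4 mm.

PW ≈ 17.7 mm; rainfall ≈ 6.4 mm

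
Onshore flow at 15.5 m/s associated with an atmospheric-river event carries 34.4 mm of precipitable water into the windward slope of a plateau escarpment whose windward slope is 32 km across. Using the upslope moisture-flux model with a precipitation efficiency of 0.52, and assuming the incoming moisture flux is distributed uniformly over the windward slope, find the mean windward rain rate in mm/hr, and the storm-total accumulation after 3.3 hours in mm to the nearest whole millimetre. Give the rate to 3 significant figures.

R ≈ 31.2 mm/hr; total ≈ 103 mm

Incoming column moisture flux per unit ridge length: F = V × PW = 15.5 × 34.4 = 533.2 mm·m/s.
Spread over the 32 km slope with efficiency ε = 0.52: R = ε·F/W = 0.52 × 533.2 / 32000 m = 8.665e-03 mm/s.
R = 8.665e-03 × 3600 = 31.2 mm/hr.
Over 3.3 h: total = 31.2 × 3.3 = 102.96 ≈ 103 mm.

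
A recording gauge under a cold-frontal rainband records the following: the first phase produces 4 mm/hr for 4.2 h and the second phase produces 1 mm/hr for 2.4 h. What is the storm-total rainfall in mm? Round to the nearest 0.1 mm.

total ≈ 19.2 mm

Total = Σ Rᵢ Δtᵢ = 4 × 4.2 + 1 × 2.4
      = 16.8 + 2.4 = 19.2 mm.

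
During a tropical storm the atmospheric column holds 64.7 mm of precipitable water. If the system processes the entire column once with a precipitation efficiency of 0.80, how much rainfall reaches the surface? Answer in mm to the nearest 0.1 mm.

rainfall ≈ 51.8 mm

Rainfall = ε × PW = 0.80 × 64.7 = 51.8 mm.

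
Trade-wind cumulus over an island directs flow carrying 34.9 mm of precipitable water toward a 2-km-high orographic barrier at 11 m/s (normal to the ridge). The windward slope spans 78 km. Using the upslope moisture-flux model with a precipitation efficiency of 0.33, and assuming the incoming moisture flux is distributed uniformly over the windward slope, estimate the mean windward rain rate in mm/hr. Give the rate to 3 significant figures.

Incoming column moisture flux per unit ridge length: F = V × PW = 11 × 34.9 = 383.9 mm·m/s.
Spread over the 78 km slope with efficiency ε = 0.33: R = ε·F/W = 0.33 × 383.9 / 78000 m = 1.624e-03 mm/s.
R = 1.624e-03 × 3600 = 5.85 mm/hr.

R ≈ 5.85 mm/hr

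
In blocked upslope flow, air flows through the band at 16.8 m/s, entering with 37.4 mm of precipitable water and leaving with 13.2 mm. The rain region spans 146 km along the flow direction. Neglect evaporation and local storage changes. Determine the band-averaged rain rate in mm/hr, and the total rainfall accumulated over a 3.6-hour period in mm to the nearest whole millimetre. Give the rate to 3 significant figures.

R ≈ 10.0 mm/hr; total ≈ 36 mm

Column moisture flux per unit crosswind length is F = V × PW.
Inflow: F_in = 16.8 × 37.4 = 628.32 mm·m/s
Outflow: F_out = 16.8 × 13.2 = 221.76 mm·m/s
Steady-state rate R = (F_in − F_out)/L = (628.32 − 221.76) / 146000 m = 2.785e-03 mm/s.
R = 2.785e-03 × 3600 = 10.0 mm/hr.
Over 3.6 h: total = 10.0 × 3.6 = 36 mm.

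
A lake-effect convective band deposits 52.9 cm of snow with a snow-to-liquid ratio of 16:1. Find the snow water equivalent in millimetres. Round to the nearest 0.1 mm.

SWE ≈ 33.1 mm

SWE = snow depth / ratio = 52.9 cm / 16 = 3.306 cm = 33.1 mm.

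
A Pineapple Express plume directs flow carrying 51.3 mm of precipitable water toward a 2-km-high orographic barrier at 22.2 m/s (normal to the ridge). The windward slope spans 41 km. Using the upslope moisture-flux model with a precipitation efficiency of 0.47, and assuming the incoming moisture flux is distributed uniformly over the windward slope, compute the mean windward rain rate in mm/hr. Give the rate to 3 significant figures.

R ≈ 47.0 mm/hr

Incoming column moisture flux per unit ridge length: F = V × PW = 22.2 × 51.3 = 1138.86 mm·m/s.
Spread over the 41 km slope with efficiency ε = 0.47: R = ε·F/W = 0.47 × 1138.86 / 41000 m = 1.306e-02 mm/s.
R = 1.306e-02 × 3600 = 47.0 mm/hr.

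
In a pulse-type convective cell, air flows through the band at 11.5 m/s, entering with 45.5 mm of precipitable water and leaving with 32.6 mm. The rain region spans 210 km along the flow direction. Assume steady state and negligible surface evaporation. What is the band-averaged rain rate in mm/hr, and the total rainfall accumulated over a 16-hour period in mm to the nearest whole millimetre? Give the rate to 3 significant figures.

Column moisture flux per unit crosswind length is F = V × PW.
Inflow: F_in = 11.5 × 45.5 = 523.25 mm·m/s
Outflow: F_out = 11.5 × 32.6 = 374.9 mm·m/s
Steady-state rate R = (F_in − F_out)/L = (523.25 − 374.9) / 210000 m = 7.064e-04 mm/s.
R = 7.064e-04 × 3600 = 2.54 mm/hr.
Over 16 h: total = 2.54 × 16 = 40.64 ≈ 41 mm.

R ≈ 2.54 mm/hr; total ≈ 41 mm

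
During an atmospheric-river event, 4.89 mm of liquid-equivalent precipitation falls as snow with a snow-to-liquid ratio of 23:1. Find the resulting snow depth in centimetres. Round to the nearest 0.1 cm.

snow depth ≈ 11.2 cm

Snow depth = liquid × ratio = 4.89 mm × 23 = 112.47 mm = 11.2 cm.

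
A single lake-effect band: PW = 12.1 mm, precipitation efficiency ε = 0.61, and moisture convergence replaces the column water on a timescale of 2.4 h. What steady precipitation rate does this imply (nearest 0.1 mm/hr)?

R ≈ 3.1 mm/hr

Each overturning extracts ε × PW = 0.61 × 12.1 = 7.381 mm.
Rate = ε·PW / τ = 7.381 / 2.4 h = 3.1 mm/hr.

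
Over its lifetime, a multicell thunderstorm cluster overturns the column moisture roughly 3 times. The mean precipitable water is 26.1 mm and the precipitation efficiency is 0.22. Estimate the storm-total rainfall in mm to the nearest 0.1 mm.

rainfall ≈ 17.2 mm

Each cycle deposits ε × PW = 0.22 × 26.1 = 5.742 mm.
Over 3 cycles: 3 × 5.742 = 17.2 mm.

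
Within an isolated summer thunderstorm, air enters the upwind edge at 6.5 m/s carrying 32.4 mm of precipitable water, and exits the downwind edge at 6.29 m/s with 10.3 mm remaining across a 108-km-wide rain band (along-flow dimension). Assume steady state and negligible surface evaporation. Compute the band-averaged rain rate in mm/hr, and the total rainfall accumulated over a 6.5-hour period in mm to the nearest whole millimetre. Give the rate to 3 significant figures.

Column moisture flux per unit crosswind length is F = V × PW.
Inflow: F_in = 6.5 × 32.4 = 210.6 mm·m/s
Outflow: F_out = 6.29 × 10.3 = 64.787 mm·m/s
Steady-state rate R = (F_in − F_out)/L = (210.6 − 64.787) / 108000 m = 1.350e-03 mm/s.
R = 1.350e-03 × 3600 = 4.86 mm/hr.
Over 6.5 h: total = 4.86 × 6.5 = 31.59 ≈ 32 mm.

R ≈ 4.86 mm/hr; total ≈ 32 mm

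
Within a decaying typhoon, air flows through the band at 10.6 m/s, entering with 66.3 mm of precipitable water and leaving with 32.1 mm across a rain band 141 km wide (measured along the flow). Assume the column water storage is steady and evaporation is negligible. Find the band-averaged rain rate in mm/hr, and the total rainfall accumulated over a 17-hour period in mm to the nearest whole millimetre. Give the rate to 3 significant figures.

Column moisture flux per unit crosswind length is F = V × PW.
Inflow: F_in = 10.6 × 66.3 = 702.78 mm·m/s
Outflow: F_out = 10.6 × 32.1 = 340.26 mm·m/s
Steady-state rate R = (F_in − F_out)/L = (702.78 − 340.26) / 141000 m = 2.571e-03 mm/s.
R = 2.571e-03 × 3600 = 9.26 mm/hr.
Over 17 h: total = 9.26 × 17 = 157.42 ≈ 157 mm.

R ≈ 9.26 mm/hr; total ≈ 157 mm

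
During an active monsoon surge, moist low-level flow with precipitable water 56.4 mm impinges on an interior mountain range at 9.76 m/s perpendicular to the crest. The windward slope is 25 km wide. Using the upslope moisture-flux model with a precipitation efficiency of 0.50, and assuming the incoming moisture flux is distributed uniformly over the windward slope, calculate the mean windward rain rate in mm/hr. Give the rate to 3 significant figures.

Incoming column moisture flux per unit ridge length: F = V × PW = 9.76 × 56.4 = 550.464 mm·m/s.
Spread over the 25 km slope with efficiency ε = 0.50: R = ε·F/W = 0.50 × 550.464 / 25000 m = 1.101e-02 mm/s.
R = 1.101e-02 × 3600 = 39.6 mm/hr.

R ≈ 39.6 mm/hr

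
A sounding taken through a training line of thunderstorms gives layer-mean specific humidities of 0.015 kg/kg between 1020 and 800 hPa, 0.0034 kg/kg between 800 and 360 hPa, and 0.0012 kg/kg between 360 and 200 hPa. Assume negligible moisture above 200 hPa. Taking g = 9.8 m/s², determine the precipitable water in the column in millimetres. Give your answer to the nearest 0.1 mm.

PW ≈ 50.9 mm

Precipitable water is the column-integrated vapour mass per unit area: PW = (1/g) Σ q̄ Δp, with q in kg/kg and Δp in Pa (1 kg/m² of water = 1 mm).
Layer 1020–800 hPa: Δp = 220 hPa = 22000 Pa, q̄ = 0.015 kg/kg → 0.015 × 22000 / 9.8 = 33.67 mm
Layer 800–360 hPa: Δp = 440 hPa = 44000 Pa, q̄ = 0.0034 kg/kg → 0.0034 × 44000 / 9.8 = 15.27 mm
Layer 360–200 hPa: Δp = 160 hPa = 16000 Pa, q̄ = 0.0012 kg/kg → 0.0012 × 16000 / 9.8 = 1.96 mm
PW = 33.67 + 15.27 + 1.96 = 50.90 ≈ 50.9 mm.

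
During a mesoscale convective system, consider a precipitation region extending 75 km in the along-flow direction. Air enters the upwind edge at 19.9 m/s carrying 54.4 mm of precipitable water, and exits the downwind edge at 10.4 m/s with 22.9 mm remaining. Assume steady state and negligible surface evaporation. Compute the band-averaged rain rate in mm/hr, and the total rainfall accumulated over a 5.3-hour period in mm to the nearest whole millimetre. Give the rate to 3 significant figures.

Column moisture flux per unit crosswind length is F = V × PW.
Inflow: F_in = 19.9 × 54.4 = 1082.56 mm·m/s
Outflow: F_out = 10.4 × 22.9 = 238.16 mm·m/s
Steady-state rate R = (F_in − F_out)/L = (1082.56 − 238.16) / 75000 m = 1.126e-02 mm/s.
R = 1.126e-02 × 3600 = 40.5 mm/hr.
Over 5.3 h: total = 40.5 × 5.3 = 214.65 ≈ 215 mm.

R ≈ 40.5 mm/hr; total ≈ 215 mm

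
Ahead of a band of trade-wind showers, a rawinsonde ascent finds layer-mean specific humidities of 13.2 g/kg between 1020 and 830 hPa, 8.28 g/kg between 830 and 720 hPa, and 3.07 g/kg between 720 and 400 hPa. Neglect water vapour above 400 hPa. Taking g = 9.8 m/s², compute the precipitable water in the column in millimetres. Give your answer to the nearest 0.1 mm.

PW ≈ 44.9 mm

Precipitable water is the column-integrated vapour mass per unit area: PW = (1/g) Σ q̄ Δp, with q in kg/kg and Δp in Pa (1 kg/m² of water = 1 mm).
Layer 1020–830 hPa: Δp = 190 hPa = 19000 Pa, q̄ = 0.0132 kg/kg → 0.0132 × 19000 / 9.8 = 25.59 mm
Layer 830–720 hPa: Δp = 110 hPa = 11000 Pa, q̄ = 0.00828 kg/kg → 0.00828 × 11000 / 9.8 = 9.29 mm
Layer 720–400 hPa: Δp = 320 hPa = 32000 Pa, q̄ = 0.00307 kg/kg → 0.00307 × 32000 / 9.8 = 10.02 mm
PW = 25.59 + 9.29 + 10.02 = 44.90 ≈ 44.9 mm.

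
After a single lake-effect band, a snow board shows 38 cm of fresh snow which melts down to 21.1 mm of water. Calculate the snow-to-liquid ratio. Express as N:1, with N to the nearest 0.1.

Ratio = snow depth / SWE = 380 mm / 21.1 mm = 18.0, i.e. 18.0:1.

ratio ≈ 18.0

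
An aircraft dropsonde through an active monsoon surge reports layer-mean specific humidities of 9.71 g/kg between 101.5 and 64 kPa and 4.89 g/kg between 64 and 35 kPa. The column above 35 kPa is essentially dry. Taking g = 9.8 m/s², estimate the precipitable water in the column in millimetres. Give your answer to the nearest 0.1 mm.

PW ≈ 51.6 mm

Precipitable water is the column-integrated vapour mass per unit area: PW = (1/g) Σ q̄ Δp, with q in kg/kg and Δp in Pa (1 kg/m² of water = 1 mm).
Layer 101.5–64 kPa: Δp = 375 hPa = 37500 Pa, q̄ = 0.00971 kg/kg → 0.00971 × 37500 / 9.8 = 37.16 mm
Layer 64–35 kPa: Δp = 290 hPa = 29000 Pa, q̄ = 0.00489 kg/kg → 0.00489 × 29000 / 9.8 = 14.47 mm
PW = 37.16 + 14.47 = 51.63 ≈ 51.6 mm.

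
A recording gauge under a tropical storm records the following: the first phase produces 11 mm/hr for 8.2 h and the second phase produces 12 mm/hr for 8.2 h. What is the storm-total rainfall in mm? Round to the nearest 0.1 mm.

total ≈ 188.6 mm

Total = Σ Rᵢ Δtᵢ = 11 × 8.2 + 12 × 8.2
      = 90.2 + 98.4 = 188.6 mm.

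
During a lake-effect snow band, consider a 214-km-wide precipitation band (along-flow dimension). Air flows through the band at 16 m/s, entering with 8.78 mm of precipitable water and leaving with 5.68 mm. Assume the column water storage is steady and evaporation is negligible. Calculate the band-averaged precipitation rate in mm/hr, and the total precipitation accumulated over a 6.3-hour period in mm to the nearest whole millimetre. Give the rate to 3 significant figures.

R ≈ 0.834 mm/hr; total ≈ 5 mm

Column moisture flux per unit crosswind length is F = V × PW.
Inflow: F_in = 16 × 8.78 = 140.48 mm·m/s
Outflow: F_out = 16 × 5.68 = 90.88 mm·m/s
Steady-state rate R = (F_in − F_out)/L = (140.48 − 90.88) / 214000 m = 2.318e-04 mm/s.
R = 2.318e-04 × 3600 = 0.834 mm/hr.
Over 6.3 h: total = 0.834 × 6.3 = 5.2542 ≈ 5 mm.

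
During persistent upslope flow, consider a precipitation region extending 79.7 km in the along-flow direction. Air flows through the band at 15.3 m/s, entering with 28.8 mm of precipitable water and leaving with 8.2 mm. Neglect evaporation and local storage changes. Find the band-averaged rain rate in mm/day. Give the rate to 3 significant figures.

Column moisture flux per unit crosswind length is F = V × PW.
Inflow: F_in = 15.3 × 28.8 = 440.64 mm·m/s
Outflow: F_out = 15.3 × 8.2 = 125.46 mm·m/s
Steady-state rate R = (F_in − F_out)/L = (440.64 − 125.46) / 79700 m = 3.955e-03 mm/s.
R = 3.955e-03 × 3600 × 24 = 342 mm/day.

R ≈ 342 mm/day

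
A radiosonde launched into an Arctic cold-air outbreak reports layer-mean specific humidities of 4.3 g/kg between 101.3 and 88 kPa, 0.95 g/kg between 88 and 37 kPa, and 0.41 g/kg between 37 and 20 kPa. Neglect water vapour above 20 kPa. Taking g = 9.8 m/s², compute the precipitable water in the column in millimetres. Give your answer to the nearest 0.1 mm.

Precipitable water is the column-integrated vapour mass per unit area: PW = (1/g) Σ q̄ Δp, with q in kg/kg and Δp in Pa (1 kg/m² of water = 1 mm).
Layer 101.3–88 kPa: Δp = 133 hPa = 13300 Pa, q̄ = 0.0043 kg/kg → 0.0043 × 13300 / 9.8 = 5.84 mm
Layer 88–37 kPa: Δp = 510 hPa = 51000 Pa, q̄ = 0.00095 kg/kg → 0.00095 × 51000 / 9.8 = 4.94 mm
Layer 37–20 kPa: Δp = 170 hPa = 17000 Pa, q̄ = 0.00041 kg/kg → 0.00041 × 17000 / 9.8 = 0.71 mm
PW = 5.84 + 4.94 + 0.71 = 11.49 ≈ 11.5 mm.

PW ≈ 11.5 mm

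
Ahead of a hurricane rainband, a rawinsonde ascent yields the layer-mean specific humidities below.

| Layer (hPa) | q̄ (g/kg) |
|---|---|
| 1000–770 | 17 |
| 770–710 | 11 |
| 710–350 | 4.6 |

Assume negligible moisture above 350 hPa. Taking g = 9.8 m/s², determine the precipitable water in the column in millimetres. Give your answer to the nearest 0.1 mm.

PW ≈ 63.5 mm

Precipitable water is the column-integrated vapour mass per unit area: PW = (1/g) Σ q̄ Δp, with q in kg/kg and Δp in Pa (1 kg/m² of water = 1 mm).
Layer 1000–770 hPa: Δp = 230 hPa = 23000 Pa, q̄ = 0.017 kg/kg → 0.017 × 23000 / 9.8 = 39.90 mm
Layer 770–710 hPa: Δp = 60 hPa = 6000 Pa, q̄ = 0.011 kg/kg → 0.011 × 6000 / 9.8 = 6.73 mm
Layer 710–350 hPa: Δp = 360 hPa = 36000 Pa, q̄ = 0.0046 kg/kg → 0.0046 × 36000 / 9.8 = 16.90 mm
PW = 39.90 + 6.73 + 16.90 = 63.53 ≈ 63.5 mm.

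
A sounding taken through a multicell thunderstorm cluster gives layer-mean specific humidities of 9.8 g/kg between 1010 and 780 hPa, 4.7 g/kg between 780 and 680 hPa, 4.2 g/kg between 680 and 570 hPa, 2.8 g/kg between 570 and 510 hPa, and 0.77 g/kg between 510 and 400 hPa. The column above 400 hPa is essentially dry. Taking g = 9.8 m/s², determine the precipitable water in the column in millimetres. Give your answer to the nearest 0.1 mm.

PW ≈ 35.1 mm

Precipitable water is the column-integrated vapour mass per unit area: PW = (1/g) Σ q̄ Δp, with q in kg/kg and Δp in Pa (1 kg/m² of water = 1 mm).
Layer 1010–780 hPa: Δp = 230 hPa = 23000 Pa, q̄ = 0.0098 kg/kg → 0.0098 × 23000 / 9.8 = 23.00 mm
Layer 780–680 hPa: Δp = 100 hPa = 10000 Pa, q̄ = 0.0047 kg/kg → 0.0047 × 10000 / 9.8 = 4.80 mm
Layer 680–570 hPa: Δp = 110 hPa = 11000 Pa, q̄ = 0.0042 kg/kg → 0.0042 × 11000 / 9.8 = 4.71 mm
Layer 570–510 hPa: Δp = 60 hPa = 6000 Pa, q̄ = 0.0028 kg/kg → 0.0028 × 6000 / 9.8 = 1.71 mm
Layer 510–400 hPa: Δp = 110 hPa = 11000 Pa, q̄ = 0.00077 kg/kg → 0.00077 × 11000 / 9.8 = 0.86 mm
PW = 23.00 + 4.80 + 4.71 + 1.71 + 0.86 = 35.08 ≈ 35.1 mm.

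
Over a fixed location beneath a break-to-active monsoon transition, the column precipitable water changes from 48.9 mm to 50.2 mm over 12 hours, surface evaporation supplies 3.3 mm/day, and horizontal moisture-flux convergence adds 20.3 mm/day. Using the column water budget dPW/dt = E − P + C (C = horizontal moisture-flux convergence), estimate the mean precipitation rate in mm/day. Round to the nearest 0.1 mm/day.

dPW/dt = (50.2 − 48.9) mm / (12/24 day) = +2.600 mm/day.
P = E + C − dPW/dt = 3.3 + (20.3) − (+2.600) = 21.0 mm/day.

P ≈ 21.0 mm/day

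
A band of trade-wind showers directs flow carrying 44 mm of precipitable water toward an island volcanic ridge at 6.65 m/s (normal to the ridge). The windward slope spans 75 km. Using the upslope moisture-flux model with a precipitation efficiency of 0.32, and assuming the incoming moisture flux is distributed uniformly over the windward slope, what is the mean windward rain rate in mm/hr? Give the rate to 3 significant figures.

Incoming column moisture flux per unit ridge length: F = V × PW = 6.65 × 44 = 292.6 mm·m/s.
Spread over the 75 km slope with efficiency ε = 0.32: R = ε·F/W = 0.32 × 292.6 / 75000 m = 1.248e-03 mm/s.
R = 1.248e-03 × 3600 = 4.49 mm/hr.

R ≈ 4.49 mm/hr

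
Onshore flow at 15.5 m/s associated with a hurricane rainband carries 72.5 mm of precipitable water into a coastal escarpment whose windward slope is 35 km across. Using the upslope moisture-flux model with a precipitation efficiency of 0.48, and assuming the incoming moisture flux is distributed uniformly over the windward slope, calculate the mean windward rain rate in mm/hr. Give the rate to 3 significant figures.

Incoming column moisture flux per unit ridge length: F = V × PW = 15.5 × 72.5 = 1123.75 mm·m/s.
Spread over the 35 km slope with efficiency ε = 0.48: R = ε·F/W = 0.48 × 1123.75 / 35000 m = 1.541e-02 mm/s.
R = 1.541e-02 × 3600 = 55.5 mm/hr.

R ≈ 55.5 mm/hr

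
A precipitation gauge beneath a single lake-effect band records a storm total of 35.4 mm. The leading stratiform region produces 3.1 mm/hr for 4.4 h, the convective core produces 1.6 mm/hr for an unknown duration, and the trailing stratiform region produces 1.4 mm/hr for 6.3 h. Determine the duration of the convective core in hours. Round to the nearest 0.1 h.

Known phases: 3.1 × 4.4 + 1.4 × 6.3 = 13.64 + 8.82 = 22.46 mm.
Remaining depth = 35.4 − 22.46 = 12.94 mm.
Duration = 12.94 / 1.6 = 8.1 h.

duration ≈ 8.1 h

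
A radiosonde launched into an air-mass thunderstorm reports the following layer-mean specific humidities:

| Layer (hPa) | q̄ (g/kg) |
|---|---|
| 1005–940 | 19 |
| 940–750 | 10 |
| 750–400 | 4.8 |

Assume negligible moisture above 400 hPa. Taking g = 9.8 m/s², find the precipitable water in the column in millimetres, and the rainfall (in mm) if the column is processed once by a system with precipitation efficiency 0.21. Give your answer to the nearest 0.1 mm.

PW ≈ 49.1 mm; rainfall ≈ 10.3 mm

Precipitable water is the column-integrated vapour mass per unit area: PW = (1/g) Σ q̄ Δp, with q in kg/kg and Δp in Pa (1 kg/m² of water = 1 mm).
Layer 1005–940 hPa: Δp = 65 hPa = 6500 Pa, q̄ = 0.019 kg/kg → 0.019 × 6500 / 9.8 = 12.60 mm
Layer 940–750 hPa: Δp = 190 hPa = 19000 Pa, q̄ = 0.01 kg/kg → 0.01 × 19000 / 9.8 = 19.39 mm
Layer 750–400 hPa: Δp = 350 hPa = 35000 Pa, q̄ = 0.0048 kg/kg → 0.0048 × 35000 / 9.8 = 17.14 mm
PW = 12.60 + 19.39 + 17.14 = 49.13 ≈ 49.1 mm.
Rainfall = ε × PW = 0.21 × 49.1 = 10.3 mm.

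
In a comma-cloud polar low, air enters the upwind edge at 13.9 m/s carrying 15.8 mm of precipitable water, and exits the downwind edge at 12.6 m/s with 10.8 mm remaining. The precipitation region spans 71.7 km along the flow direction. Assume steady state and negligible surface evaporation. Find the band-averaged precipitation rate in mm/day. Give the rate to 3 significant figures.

Column moisture flux per unit crosswind length is F = V × PW.
Inflow: F_in = 13.9 × 15.8 = 219.62 mm·m/s
Outflow: F_out = 12.6 × 10.8 = 136.08 mm·m/s
Steady-state rate R = (F_in − F_out)/L = (219.62 − 136.08) / 71700 m = 1.165e-03 mm/s.
R = 1.165e-03 × 3600 × 24 = 101 mm/day.

R ≈ 101 mm/day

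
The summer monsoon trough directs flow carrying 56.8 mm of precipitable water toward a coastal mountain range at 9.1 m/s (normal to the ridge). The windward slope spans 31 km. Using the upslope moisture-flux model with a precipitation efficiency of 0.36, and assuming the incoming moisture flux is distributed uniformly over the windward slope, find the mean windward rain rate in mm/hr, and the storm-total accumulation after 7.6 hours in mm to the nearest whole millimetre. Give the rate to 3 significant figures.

R ≈ 21.6 mm/hr; total ≈ 164 mm

Incoming column moisture flux per unit ridge length: F = V × PW = 9.1 × 56.8 = 516.88 mm·m/s.
Spread over the 31 km slope with efficiency ε = 0.36: R = ε·F/W = 0.36 × 516.88 / 31000 m = 6.002e-03 mm/s.
R = 6.002e-03 × 3600 = 21.6 mm/hr.
Over 7.6 h: total = 21.6 × 7.6 = 164.16 ≈ 164 mm.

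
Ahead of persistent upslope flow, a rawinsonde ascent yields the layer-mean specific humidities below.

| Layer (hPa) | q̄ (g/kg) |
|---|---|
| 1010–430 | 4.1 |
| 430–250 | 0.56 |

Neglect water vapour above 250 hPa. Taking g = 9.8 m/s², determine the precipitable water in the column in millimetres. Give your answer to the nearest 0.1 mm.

PW ≈ 25.3 mm

Precipitable water is the column-integrated vapour mass per unit area: PW = (1/g) Σ q̄ Δp, with q in kg/kg and Δp in Pa (1 kg/m² of water = 1 mm).
Layer 1010–430 hPa: Δp = 580 hPa = 58000 Pa, q̄ = 0.0041 kg/kg → 0.0041 × 58000 / 9.8 = 24.27 mm
Layer 430–250 hPa: Δp = 180 hPa = 18000 Pa, q̄ = 0.00056 kg/kg → 0.00056 × 18000 / 9.8 = 1.03 mm
PW = 24.27 + 1.03 = 25.30 ≈ 25.3 mm.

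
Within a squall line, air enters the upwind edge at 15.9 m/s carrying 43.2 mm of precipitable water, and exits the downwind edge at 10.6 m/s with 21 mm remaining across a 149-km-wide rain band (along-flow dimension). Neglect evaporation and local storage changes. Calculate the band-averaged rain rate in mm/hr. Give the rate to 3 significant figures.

R ≈ 11.2 mm/hr

Column moisture flux per unit crosswind length is F = V × PW.
Inflow: F_in = 15.9 × 43.2 = 686.88 mm·m/s
Outflow: F_out = 10.6 × 21 = 222.6 mm·m/s
Steady-state rate R = (F_in − F_out)/L = (686.88 − 222.6) / 149000 m = 3.116e-03 mm/s.
R = 3.116e-03 × 3600 = 11.2 mm/hr.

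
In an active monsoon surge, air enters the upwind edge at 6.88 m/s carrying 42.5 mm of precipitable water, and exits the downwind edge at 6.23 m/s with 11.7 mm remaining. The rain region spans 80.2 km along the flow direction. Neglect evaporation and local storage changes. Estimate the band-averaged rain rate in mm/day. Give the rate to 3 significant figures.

R ≈ 236 mm/day

Column moisture flux per unit crosswind length is F = V × PW.
Inflow: F_in = 6.88 × 42.5 = 292.4 mm·m/s
Outflow: F_out = 6.23 × 11.7 = 72.891 mm·m/s
Steady-state rate R = (F_in − F_out)/L = (292.4 − 72.891) / 80200 m = 2.737e-03 mm/s.
R = 2.737e-03 × 3600 × 24 = 236 mm/day.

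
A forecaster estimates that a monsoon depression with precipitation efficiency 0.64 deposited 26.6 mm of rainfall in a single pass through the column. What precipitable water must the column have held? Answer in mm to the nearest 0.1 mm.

PW ≈ 41.6 mm

PW = rainfall / ε = 26.6 / 0.64 = 41.6 mm.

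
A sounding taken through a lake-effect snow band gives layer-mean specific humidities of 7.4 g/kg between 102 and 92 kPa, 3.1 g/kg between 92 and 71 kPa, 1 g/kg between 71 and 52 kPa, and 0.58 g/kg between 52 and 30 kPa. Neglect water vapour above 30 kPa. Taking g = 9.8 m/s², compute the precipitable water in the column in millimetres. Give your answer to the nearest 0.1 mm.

Precipitable water is the column-integrated vapour mass per unit area: PW = (1/g) Σ q̄ Δp, with q in kg/kg and Δp in Pa (1 kg/m² of water = 1 mm).
Layer 102–92 kPa: Δp = 100 hPa = 10000 Pa, q̄ = 0.0074 kg/kg → 0.0074 × 10000 / 9.8 = 7.55 mm
Layer 92–71 kPa: Δp = 210 hPa = 21000 Pa, q̄ = 0.0031 kg/kg → 0.0031 × 21000 / 9.8 = 6.64 mm
Layer 71–52 kPa: Δp = 190 hPa = 19000 Pa, q̄ = 0.001 kg/kg → 0.001 × 19000 / 9.8 = 1.94 mm
Layer 52–30 kPa: Δp = 220 hPa = 22000 Pa, q̄ = 0.00058 kg/kg → 0.00058 × 22000 / 9.8 = 1.30 mm
PW = 7.55 + 6.64 + 1.94 + 1.30 = 17.43 ≈ 17.4 mm.

PW ≈ 17.4 mm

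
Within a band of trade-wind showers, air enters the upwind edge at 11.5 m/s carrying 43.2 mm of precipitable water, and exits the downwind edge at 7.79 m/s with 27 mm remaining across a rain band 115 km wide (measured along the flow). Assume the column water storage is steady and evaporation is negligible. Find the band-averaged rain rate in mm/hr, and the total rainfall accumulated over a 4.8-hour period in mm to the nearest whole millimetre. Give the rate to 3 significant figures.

Column moisture flux per unit crosswind length is F = V × PW.
Inflow: F_in = 11.5 × 43.2 = 496.8 mm·m/s
Outflow: F_out = 7.79 × 27 = 210.33 mm·m/s
Steady-state rate R = (F_in − F_out)/L = (496.8 − 210.33) / 115000 m = 2.491e-03 mm/s.
R = 2.491e-03 × 3600 = 8.97 mm/hr.
Over 4.8 h: total = 8.97 × 4.8 = 43.056 ≈ 43 mm.

R ≈ 8.97 mm/hr; total ≈ 43 mm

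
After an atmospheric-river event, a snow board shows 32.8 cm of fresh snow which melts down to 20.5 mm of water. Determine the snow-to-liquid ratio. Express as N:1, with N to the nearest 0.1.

Ratio = snow depth / SWE = 328 mm / 20.5 mm = 16.0, i.e. 16.0:1.

ratio ≈ 16.0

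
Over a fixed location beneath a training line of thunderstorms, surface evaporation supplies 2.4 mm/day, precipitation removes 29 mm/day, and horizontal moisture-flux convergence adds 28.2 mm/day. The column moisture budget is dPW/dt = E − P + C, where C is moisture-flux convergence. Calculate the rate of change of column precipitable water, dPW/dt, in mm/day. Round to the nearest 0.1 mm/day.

dPW/dt = E − P + C = 2.4 − 29 + (28.2) = 1.6 mm/day.

dPW/dt ≈ 1.6 mm/day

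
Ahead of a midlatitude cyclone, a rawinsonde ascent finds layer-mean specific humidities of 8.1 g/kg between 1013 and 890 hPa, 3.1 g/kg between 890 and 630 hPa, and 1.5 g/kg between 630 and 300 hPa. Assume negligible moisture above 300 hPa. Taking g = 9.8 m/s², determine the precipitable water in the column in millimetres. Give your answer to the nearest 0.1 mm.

PW ≈ 23.4 mm

Precipitable water is the column-integrated vapour mass per unit area: PW = (1/g) Σ q̄ Δp, with q in kg/kg and Δp in Pa (1 kg/m² of water = 1 mm).
Layer 1013–890 hPa: Δp = 123 hPa = 12300 Pa, q̄ = 0.0081 kg/kg → 0.0081 × 12300 / 9.8 = 10.17 mm
Layer 890–630 hPa: Δp = 260 hPa = 26000 Pa, q̄ = 0.0031 kg/kg → 0.0031 × 26000 / 9.8 = 8.22 mm
Layer 630–300 hPa: Δp = 330 hPa = 33000 Pa, q̄ = 0.0015 kg/kg → 0.0015 × 33000 / 9.8 = 5.05 mm
PW = 10.17 + 8.22 + 5.05 = 23.44 ≈ 23.4 mm.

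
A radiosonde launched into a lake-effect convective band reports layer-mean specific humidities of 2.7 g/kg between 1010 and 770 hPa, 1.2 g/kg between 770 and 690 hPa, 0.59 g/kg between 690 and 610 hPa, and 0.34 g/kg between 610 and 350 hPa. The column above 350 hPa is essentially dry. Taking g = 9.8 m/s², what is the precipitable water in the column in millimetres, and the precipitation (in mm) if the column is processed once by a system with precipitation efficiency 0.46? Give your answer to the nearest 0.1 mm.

PW ≈ 9.0 mm; precipitation ≈ 4.1 mm

Precipitable water is the column-integrated vapour mass per unit area: PW = (1/g) Σ q̄ Δp, with q in kg/kg and Δp in Pa (1 kg/m² of water = 1 mm).
Layer 1010–770 hPa: Δp = 240 hPa = 24000 Pa, q̄ = 0.0027 kg/kg → 0.0027 × 24000 / 9.8 = 6.61 mm
Layer 770–690 hPa: Δp = 80 hPa = 8000 Pa, q̄ = 0.0012 kg/kg → 0.0012 × 8000 / 9.8 = 0.98 mm
Layer 690–610 hPa: Δp = 80 hPa = 8000 Pa, q̄ = 0.00059 kg/kg → 0.00059 × 8000 / 9.8 = 0.48 mm
Layer 610–350 hPa: Δp = 260 hPa = 26000 Pa, q̄ = 0.00034 kg/kg → 0.00034 × 26000 / 9.8 = 0.90 mm
PW = 6.61 + 0.98 + 0.48 + 0.90 = 8.97 ≈ 9.0 mm.
Precipitation = ε × PW = 0.46 × 9.0 = 4.1 mm.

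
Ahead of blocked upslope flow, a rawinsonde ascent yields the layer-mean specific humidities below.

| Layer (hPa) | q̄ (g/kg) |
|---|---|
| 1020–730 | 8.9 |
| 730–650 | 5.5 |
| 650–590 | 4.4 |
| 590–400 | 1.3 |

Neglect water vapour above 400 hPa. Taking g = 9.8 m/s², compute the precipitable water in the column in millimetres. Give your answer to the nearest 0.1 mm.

PW ≈ 36.0 mm

Precipitable water is the column-integrated vapour mass per unit area: PW = (1/g) Σ q̄ Δp, with q in kg/kg and Δp in Pa (1 kg/m² of water = 1 mm).
Layer 1020–730 hPa: Δp = 290 hPa = 29000 Pa, q̄ = 0.0089 kg/kg → 0.0089 × 29000 / 9.8 = 26.34 mm
Layer 730–650 hPa: Δp = 80 hPa = 8000 Pa, q̄ = 0.0055 kg/kg → 0.0055 × 8000 / 9.8 = 4.49 mm
Layer 650–590 hPa: Δp = 60 hPa = 6000 Pa, q̄ = 0.0044 kg/kg → 0.0044 × 6000 / 9.8 = 2.69 mm
Layer 590–400 hPa: Δp = 190 hPa = 19000 Pa, q̄ = 0.0013 kg/kg → 0.0013 × 19000 / 9.8 = 2.52 mm
PW = 26.34 + 4.49 + 2.69 + 2.52 = 36.04 ≈ 36.0 mm.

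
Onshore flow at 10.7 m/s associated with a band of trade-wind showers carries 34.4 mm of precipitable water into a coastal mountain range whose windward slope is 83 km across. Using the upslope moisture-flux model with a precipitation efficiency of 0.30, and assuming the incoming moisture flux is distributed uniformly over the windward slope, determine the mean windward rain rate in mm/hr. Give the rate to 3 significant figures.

Incoming column moisture flux per unit ridge length: F = V × PW = 10.7 × 34.4 = 368.08 mm·m/s.
Spread over the 83 km slope with efficiency ε = 0.30: R = ε·F/W = 0.30 × 368.08 / 83000 m = 1.330e-03 mm/s.
R = 1.330e-03 × 3600 = 4.79 mm/hr.

R ≈ 4.79 mm/hr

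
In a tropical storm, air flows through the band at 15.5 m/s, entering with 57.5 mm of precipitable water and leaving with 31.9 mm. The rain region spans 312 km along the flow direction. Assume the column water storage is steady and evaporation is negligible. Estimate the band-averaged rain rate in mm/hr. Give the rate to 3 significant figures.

Column moisture flux per unit crosswind length is F = V × PW.
Inflow: F_in = 15.5 × 57.5 = 891.25 mm·m/s
Outflow: F_out = 15.5 × 31.9 = 494.45 mm·m/s
Steady-state rate R = (F_in − F_out)/L = (891.25 − 494.45) / 312000 m = 1.272e-03 mm/s.
R = 1.272e-03 × 3600 = 4.58 mm/hr.

R ≈ 4.58 mm/hr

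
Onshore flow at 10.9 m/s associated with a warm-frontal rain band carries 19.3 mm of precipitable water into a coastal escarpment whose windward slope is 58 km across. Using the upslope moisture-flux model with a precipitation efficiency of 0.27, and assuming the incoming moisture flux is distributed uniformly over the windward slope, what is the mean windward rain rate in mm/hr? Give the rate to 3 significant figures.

Incoming column moisture flux per unit ridge length: F = V × PW = 10.9 × 19.3 = 210.37 mm·m/s.
Spread over the 58 km slope with efficiency ε = 0.27: R = ε·F/W = 0.27 × 210.37 / 58000 m = 9.793e-04 mm/s.
R = 9.793e-04 × 3600 = 3.53 mm/hr.

R ≈ 3.53 mm/hr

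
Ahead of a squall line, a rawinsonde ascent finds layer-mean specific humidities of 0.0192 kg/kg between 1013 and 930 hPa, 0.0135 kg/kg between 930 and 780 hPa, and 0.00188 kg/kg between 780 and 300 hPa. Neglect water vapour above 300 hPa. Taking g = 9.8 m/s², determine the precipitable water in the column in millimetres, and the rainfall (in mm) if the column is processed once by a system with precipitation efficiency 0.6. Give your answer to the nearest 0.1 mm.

PW ≈ 46.1 mm; rainfall ≈ 27.7 mm

Precipitable water is the column-integrated vapour mass per unit area: PW = (1/g) Σ q̄ Δp, with q in kg/kg and Δp in Pa (1 kg/m² of water = 1 mm).
Layer 1013–930 hPa: Δp = 83 hPa = 8300 Pa, q̄ = 0.0192 kg/kg → 0.0192 × 8300 / 9.8 = 16.26 mm
Layer 930–780 hPa: Δp = 150 hPa = 15000 Pa, q̄ = 0.0135 kg/kg → 0.0135 × 15000 / 9.8 = 20.66 mm
Layer 780–300 hPa: Δp = 480 hPa = 48000 Pa, q̄ = 0.00188 kg/kg → 0.00188 × 48000 / 9.8 = 9.21 mm
PW = 16.26 + 20.66 + 9.21 = 46.13 ≈ 46.1 mm.
Rainfall = ε × PW = 0.6 × 46.1 = 27.7 mm.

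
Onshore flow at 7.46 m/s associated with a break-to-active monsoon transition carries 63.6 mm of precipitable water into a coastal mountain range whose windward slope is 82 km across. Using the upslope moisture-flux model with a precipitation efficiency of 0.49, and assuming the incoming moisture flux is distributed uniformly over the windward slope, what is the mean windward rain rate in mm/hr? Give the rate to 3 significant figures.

R ≈ 10.2 mm/hr

Incoming column moisture flux per unit ridge length: F = V × PW = 7.46 × 63.6 = 474.456 mm·m/s.
Spread over the 82 km slope with efficiency ε = 0.49: R = ε·F/W = 0.49 × 474.456 / 82000 m = 2.835e-03 mm/s.
R = 2.835e-03 × 3600 = 10.2 mm/hr.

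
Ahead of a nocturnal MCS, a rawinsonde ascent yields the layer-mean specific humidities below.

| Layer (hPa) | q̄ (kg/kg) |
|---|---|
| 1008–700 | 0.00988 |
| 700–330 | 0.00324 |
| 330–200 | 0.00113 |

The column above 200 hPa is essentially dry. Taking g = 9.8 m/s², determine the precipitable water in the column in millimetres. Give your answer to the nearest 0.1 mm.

PW ≈ 44.8 mm

Precipitable water is the column-integrated vapour mass per unit area: PW = (1/g) Σ q̄ Δp, with q in kg/kg and Δp in Pa (1 kg/m² of water = 1 mm).
Layer 1008–700 hPa: Δp = 308 hPa = 30800 Pa, q̄ = 0.00988 kg/kg → 0.00988 × 30800 / 9.8 = 31.05 mm
Layer 700–330 hPa: Δp = 370 hPa = 37000 Pa, q̄ = 0.00324 kg/kg → 0.00324 × 37000 / 9.8 = 12.23 mm
Layer 330–200 hPa: Δp = 130 hPa = 13000 Pa, q̄ = 0.00113 kg/kg → 0.00113 × 13000 / 9.8 = 1.50 mm
PW = 31.05 + 12.23 + 1.50 = 44.78 ≈ 44.8 mm.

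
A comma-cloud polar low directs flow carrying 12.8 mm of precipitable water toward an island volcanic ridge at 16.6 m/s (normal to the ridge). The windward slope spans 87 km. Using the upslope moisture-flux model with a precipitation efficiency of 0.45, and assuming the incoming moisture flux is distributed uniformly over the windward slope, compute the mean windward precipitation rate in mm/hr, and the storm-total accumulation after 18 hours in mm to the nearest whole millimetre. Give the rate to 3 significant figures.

R ≈ 3.96 mm/hr; total ≈ 71 mm

Incoming column moisture flux per unit ridge length: F = V × PW = 16.6 × 12.8 = 212.48 mm·m/s.
Spread over the 87 km slope with efficiency ε = 0.45: R = ε·F/W = 0.45 × 212.48 / 87000 m = 1.099e-03 mm/s.
R = 1.099e-03 × 3600 = 3.96 mm/hr.
Over 18 h: total = 3.96 × 18 = 71.28 ≈ 71 mm.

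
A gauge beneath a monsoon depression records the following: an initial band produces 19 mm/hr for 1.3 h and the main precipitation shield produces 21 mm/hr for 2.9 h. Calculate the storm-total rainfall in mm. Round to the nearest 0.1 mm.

total ≈ 85.6 mm

Total = Σ Rᵢ Δtᵢ = 19 × 1.3 + 21 × 2.9
      = 24.7 + 60.9 = 85.6 mm.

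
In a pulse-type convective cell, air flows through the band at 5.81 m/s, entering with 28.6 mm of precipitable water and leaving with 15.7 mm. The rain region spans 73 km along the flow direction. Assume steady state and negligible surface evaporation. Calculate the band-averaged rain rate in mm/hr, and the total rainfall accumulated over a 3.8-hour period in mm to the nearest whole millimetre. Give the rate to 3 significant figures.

Column moisture flux per unit crosswind length is F = V × PW.
Inflow: F_in = 5.81 × 28.6 = 166.166 mm·m/s
Outflow: F_out = 5.81 × 15.7 = 91.217 mm·m/s
Steady-state rate R = (F_in − F_out)/L = (166.166 − 91.217) / 73000 m = 1.027e-03 mm/s.
R = 1.027e-03 × 3600 = 3.70 mm/hr.
Over 3.8 h: total = 3.70 × 3.8 = 14.06 ≈ 14 mm.

R ≈ 3.70 mm/hr; total ≈ 14 mm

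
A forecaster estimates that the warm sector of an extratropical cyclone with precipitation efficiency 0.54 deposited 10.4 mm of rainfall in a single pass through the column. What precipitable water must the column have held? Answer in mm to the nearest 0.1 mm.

PW ≈ 19.3 mm

PW = rainfall / ε = 10.4 / 0.54 = 19.3 mm.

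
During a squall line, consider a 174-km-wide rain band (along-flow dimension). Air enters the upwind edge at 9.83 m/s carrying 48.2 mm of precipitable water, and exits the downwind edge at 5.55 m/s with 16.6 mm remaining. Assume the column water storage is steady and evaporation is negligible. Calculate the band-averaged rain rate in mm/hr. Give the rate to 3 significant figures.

R ≈ 7.90 mm/hr

Column moisture flux per unit crosswind length is F = V × PW.
Inflow: F_in = 9.83 × 48.2 = 473.806 mm·m/s
Outflow: F_out = 5.55 × 16.6 = 92.13 mm·m/s
Steady-state rate R = (F_in − F_out)/L = (473.806 − 92.13) / 174000 m = 2.194e-03 mm/s.
R = 2.194e-03 × 3600 = 7.90 mm/hr.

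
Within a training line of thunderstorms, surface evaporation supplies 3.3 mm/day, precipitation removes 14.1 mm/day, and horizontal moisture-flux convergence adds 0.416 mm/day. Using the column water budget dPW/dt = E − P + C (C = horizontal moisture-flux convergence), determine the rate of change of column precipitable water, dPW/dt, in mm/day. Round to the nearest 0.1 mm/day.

dPW/dt ≈ -10.4 mm/day

dPW/dt = E − P + C = 3.3 − 14.1 + (0.416) = -10.4 mm/day.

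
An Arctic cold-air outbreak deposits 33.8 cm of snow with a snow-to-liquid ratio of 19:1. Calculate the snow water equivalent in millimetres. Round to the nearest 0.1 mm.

SWE ≈ 17.8 mm

SWE = snow depth / ratio = 33.8 cm / 19 = 1.779 cm = 17.8 mm.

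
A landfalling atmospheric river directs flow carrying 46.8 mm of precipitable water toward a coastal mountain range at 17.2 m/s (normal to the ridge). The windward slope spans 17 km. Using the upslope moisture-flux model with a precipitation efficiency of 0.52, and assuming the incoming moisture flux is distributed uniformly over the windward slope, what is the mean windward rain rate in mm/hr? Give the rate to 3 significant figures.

R ≈ 88.6 mm/hr

Incoming column moisture flux per unit ridge length: F = V × PW = 17.2 × 46.8 = 804.96 mm·m/s.
Spread over the 17 km slope with efficiency ε = 0.52: R = ε·F/W = 0.52 × 804.96 / 17000 m = 2.462e-02 mm/s.
R = 2.462e-02 × 3600 = 88.6 mm/hr.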